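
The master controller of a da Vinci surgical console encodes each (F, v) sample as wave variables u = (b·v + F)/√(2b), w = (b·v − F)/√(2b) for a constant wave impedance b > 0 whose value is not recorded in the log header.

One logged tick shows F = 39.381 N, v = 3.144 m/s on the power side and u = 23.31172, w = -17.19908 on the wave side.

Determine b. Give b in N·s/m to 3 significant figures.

u + w = 6.1126;  u + w = √(2b)·v, so √(2b) = 6.1126/3.144 = 1.9442.
b = (√(2b))²/2 = 3.7800/2 = 1.8900.
(Check via u − w = 2F/√(2b): u − w = 40.5108, 2F/√(2b) = 40.5108.)

b = 1.89 N·s/m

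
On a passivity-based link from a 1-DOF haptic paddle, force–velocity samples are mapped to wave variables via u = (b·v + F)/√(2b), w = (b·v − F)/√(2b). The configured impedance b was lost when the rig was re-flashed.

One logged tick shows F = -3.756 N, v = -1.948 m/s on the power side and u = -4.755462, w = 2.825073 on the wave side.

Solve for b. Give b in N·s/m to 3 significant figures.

u + w = -1.930389;  u + w = √(2b)·v, so √(2b) = -1.930389/(-1.948) = 0.990959.
b = (√(2b))²/2 = 0.982001/2 = 0.491000.
(Check via u − w = 2F/√(2b): u − w = -7.580535, 2F/√(2b) = -7.580532.)

b = 0.491 N·s/m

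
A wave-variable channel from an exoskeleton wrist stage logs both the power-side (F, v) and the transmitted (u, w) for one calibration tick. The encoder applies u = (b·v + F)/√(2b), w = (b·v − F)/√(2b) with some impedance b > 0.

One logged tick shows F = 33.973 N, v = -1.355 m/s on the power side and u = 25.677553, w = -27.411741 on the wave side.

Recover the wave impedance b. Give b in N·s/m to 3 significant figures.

b = 0.819 N·s/m

u + w = -1.734188;  u + w = √(2b)·v, so √(2b) = -1.734188/(-1.355) = 1.279844.
b = (√(2b))²/2 = 1.637999/2 = 0.819000.
(Check via u − w = 2F/√(2b): u − w = 53.089294, 2F/√(2b) = 53.089302.)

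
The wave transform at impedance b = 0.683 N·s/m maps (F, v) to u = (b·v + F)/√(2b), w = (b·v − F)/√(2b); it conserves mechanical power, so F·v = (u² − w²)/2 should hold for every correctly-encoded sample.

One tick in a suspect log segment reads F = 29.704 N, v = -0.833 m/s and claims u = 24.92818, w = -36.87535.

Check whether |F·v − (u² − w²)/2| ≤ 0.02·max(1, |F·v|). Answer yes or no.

no

F·v = 29.704×(-0.833) = -24.74343 W.
(u² − w²)/2 = (621.41416 − 1359.79144)/2 = -369.18864 W.
|Δ| = 344.44521;  2% of max(1, |F·v|) = 0.49487.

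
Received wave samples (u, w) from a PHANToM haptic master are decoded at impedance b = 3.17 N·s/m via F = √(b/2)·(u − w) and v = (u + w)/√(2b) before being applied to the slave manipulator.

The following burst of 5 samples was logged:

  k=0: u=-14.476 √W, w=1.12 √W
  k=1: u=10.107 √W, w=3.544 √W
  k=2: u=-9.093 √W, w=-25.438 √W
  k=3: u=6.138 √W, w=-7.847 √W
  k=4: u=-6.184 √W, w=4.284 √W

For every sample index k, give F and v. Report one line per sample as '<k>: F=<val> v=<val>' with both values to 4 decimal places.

k=0: u−w=-15.5960, u+w=-13.3560; √(b/2)=1.2590, √(2b)=2.5179; F=1.2590×(-15.596)=-19.6349, v=-13.3560/2.5179=-5.3043
k=1: u−w=6.5630, u+w=13.6510; √(b/2)=1.2590, √(2b)=2.5179; F=1.2590×6.563=8.2626, v=13.6510/2.5179=5.4215
k=2: u−w=16.3450, u+w=-34.5310; √(b/2)=1.2590, √(2b)=2.5179; F=1.2590×16.345=20.5778, v=-34.5310/2.5179=-13.7140
k=3: u−w=13.9850, u+w=-1.7090; √(b/2)=1.2590, √(2b)=2.5179; F=1.2590×13.985=17.6067, v=-1.7090/2.5179=-0.6787
k=4: u−w=-10.4680, u+w=-1.9000; √(b/2)=1.2590, √(2b)=2.5179; F=1.2590×(-10.468)=-13.1789, v=-1.9000/2.5179=-0.7546

0: F=-19.6349 v=-5.3043
1: F=8.2626 v=5.4215
2: F=20.5778 v=-13.7140
3: F=17.6067 v=-0.6787
4: F=-13.1789 v=-0.7546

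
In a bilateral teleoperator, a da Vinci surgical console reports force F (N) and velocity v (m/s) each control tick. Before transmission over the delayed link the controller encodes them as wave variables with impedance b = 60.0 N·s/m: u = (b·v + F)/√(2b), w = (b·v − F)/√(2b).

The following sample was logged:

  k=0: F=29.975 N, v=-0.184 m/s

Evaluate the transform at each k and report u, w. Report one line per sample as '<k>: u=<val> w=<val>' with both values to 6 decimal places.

0: u=1.728521 w=-3.744140

k=0: b·v=60.0×(-0.184)=-11.040000; √(2b)=10.954451; u=(-11.040000+29.975)/10.954451=1.728521, w=(-11.040000−29.975)/10.954451=-3.744140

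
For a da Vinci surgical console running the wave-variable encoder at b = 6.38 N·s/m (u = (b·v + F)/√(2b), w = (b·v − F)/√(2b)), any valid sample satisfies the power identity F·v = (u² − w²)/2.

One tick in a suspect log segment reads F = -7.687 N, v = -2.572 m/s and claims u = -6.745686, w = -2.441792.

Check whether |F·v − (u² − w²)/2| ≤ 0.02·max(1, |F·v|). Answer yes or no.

yes

F·v = (-7.687)×(-2.572) = 19.770964 W.
(u² − w²)/2 = (45.504280 − 5.962348)/2 = 19.770966 W.
|Δ| = 0.000002;  2% of max(1, |F·v|) = 0.395419.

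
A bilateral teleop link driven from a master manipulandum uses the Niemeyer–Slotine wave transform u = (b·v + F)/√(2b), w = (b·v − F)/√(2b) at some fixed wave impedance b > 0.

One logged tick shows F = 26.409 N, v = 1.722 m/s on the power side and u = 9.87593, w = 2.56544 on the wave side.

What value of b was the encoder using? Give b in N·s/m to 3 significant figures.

u + w = 12.44137;  u + w = √(2b)·v, so √(2b) = 12.44137/1.722 = 7.22495.
b = (√(2b))²/2 = 52.19995/2 = 26.09998.
(Check via u − w = 2F/√(2b): u − w = 7.31049, 2F/√(2b) = 7.31050.)

b = 26.1 N·s/m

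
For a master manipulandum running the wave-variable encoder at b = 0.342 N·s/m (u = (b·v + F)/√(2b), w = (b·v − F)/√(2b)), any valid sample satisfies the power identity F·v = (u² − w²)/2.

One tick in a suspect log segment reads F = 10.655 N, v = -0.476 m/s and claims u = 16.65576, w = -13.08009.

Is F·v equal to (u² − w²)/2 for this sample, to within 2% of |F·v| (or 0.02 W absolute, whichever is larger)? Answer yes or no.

F·v = 10.655×(-0.476) = -5.07178 W.
(u² − w²)/2 = (277.41434 − 171.08875)/2 = 53.16279 W.
|Δ| = 58.23457;  2% of max(1, |F·v|) = 0.10144.

no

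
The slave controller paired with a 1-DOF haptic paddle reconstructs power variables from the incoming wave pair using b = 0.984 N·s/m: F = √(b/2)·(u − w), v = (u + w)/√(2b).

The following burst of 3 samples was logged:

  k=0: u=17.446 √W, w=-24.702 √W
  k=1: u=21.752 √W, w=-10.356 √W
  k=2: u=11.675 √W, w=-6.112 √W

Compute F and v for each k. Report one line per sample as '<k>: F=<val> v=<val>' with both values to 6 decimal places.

k=0: u−w=42.148000, u+w=-7.256000; √(b/2)=0.701427, √(2b)=1.402854; F=0.701427×42.148=29.563750, v=-7.256000/1.402854=-5.172312
k=1: u−w=32.108000, u+w=11.396000; √(b/2)=0.701427, √(2b)=1.402854; F=0.701427×32.108=22.521422, v=11.396000/1.402854=8.123438
k=2: u−w=17.787000, u+w=5.563000; √(b/2)=0.701427, √(2b)=1.402854; F=0.701427×17.787=12.476284, v=5.563000/1.402854=3.965487

0: F=29.563750 v=-5.172312
1: F=22.521422 v=8.123438
2: F=12.476284 v=3.965487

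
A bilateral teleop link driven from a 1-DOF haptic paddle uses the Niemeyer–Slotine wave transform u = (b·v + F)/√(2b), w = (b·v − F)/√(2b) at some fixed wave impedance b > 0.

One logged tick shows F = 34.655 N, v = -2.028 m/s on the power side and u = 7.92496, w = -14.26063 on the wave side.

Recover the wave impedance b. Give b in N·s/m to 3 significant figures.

b = 4.88 N·s/m

u + w = -6.3357;  u + w = √(2b)·v, so √(2b) = -6.3357/(-2.028) = 3.1241.
b = (√(2b))²/2 = 9.7600/2 = 4.8800.
(Check via u − w = 2F/√(2b): u − w = 22.1856, 2F/√(2b) = 22.1856.)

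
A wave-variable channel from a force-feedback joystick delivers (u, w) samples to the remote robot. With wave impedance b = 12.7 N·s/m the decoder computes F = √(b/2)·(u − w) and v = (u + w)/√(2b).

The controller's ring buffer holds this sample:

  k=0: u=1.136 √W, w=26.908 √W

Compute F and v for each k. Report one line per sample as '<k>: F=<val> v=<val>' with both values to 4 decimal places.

k=0: u−w=-25.7720, u+w=28.0440; √(b/2)=2.5199, √(2b)=5.0398; F=2.5199×(-25.772)=-64.9434, v=28.0440/5.0398=5.5645

0: F=-64.9434 v=5.5645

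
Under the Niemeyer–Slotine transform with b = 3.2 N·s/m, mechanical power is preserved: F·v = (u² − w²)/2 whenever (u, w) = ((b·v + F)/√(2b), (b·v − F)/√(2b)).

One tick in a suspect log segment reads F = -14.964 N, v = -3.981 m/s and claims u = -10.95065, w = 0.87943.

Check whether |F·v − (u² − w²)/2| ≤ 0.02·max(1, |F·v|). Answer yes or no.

yes

F·v = (-14.964)×(-3.981) = 59.5717 W.
(u² − w²)/2 = (119.9167 − 0.7734)/2 = 59.5717 W.
|Δ| = 0.0000;  2% of max(1, |F·v|) = 1.1914.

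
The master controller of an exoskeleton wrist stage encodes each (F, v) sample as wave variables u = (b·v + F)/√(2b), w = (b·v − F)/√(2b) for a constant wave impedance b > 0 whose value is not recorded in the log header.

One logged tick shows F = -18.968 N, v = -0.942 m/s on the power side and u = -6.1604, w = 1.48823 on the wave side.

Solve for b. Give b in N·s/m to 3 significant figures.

b = 12.3 N·s/m

u + w = -4.6722;  u + w = √(2b)·v, so √(2b) = -4.6722/(-0.942) = 4.9598.
b = (√(2b))²/2 = 24.6000/2 = 12.3000.
(Check via u − w = 2F/√(2b): u − w = -7.6486, 2F/√(2b) = -7.6486.)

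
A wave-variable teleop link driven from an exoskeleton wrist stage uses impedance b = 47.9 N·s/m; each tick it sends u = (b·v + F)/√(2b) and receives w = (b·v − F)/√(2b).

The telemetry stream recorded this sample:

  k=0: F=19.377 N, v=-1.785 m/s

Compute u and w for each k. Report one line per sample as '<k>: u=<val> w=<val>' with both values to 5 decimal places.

k=0: b·v=47.9×(-1.785)=-85.50150; √(2b)=9.78775; u=(-85.50150+19.377)/9.78775=-6.75584, w=(-85.50150−19.377)/9.78775=-10.71528

0: u=-6.75584 w=-10.71528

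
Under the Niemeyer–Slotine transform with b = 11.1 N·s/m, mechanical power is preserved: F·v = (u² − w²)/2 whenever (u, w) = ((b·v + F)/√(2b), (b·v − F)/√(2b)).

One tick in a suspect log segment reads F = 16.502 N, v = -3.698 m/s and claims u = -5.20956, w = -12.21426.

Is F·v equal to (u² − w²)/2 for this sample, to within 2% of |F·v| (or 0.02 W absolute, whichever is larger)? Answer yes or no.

yes

F·v = 16.502×(-3.698) = -61.02440 W.
(u² − w²)/2 = (27.13952 − 149.18815)/2 = -61.02432 W.
|Δ| = 0.00008;  2% of max(1, |F·v|) = 1.22049.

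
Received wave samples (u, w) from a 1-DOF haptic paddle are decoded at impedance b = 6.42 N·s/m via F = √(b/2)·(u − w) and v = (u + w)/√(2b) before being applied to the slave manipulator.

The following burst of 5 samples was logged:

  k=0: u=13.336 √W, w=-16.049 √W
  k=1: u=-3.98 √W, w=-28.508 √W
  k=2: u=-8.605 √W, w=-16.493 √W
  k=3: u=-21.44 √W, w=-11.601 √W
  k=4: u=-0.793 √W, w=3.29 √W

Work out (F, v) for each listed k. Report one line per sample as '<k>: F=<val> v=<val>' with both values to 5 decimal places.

0: F=52.64756 v=-0.75712
1: F=43.94552 v=-9.06652
2: F=14.13251 v=-7.00417
3: F=-17.62802 v=-9.22084
4: F=-7.31530 v=0.69684

k=0: u−w=29.38500, u+w=-2.71300; √(b/2)=1.79165, √(2b)=3.58329; F=1.79165×29.385=52.64756, v=-2.71300/3.58329=-0.75712
k=1: u−w=24.52800, u+w=-32.48800; √(b/2)=1.79165, √(2b)=3.58329; F=1.79165×24.528=43.94552, v=-32.48800/3.58329=-9.06652
k=2: u−w=7.88800, u+w=-25.09800; √(b/2)=1.79165, √(2b)=3.58329; F=1.79165×7.888=14.13251, v=-25.09800/3.58329=-7.00417
k=3: u−w=-9.83900, u+w=-33.04100; √(b/2)=1.79165, √(2b)=3.58329; F=1.79165×(-9.839)=-17.62802, v=-33.04100/3.58329=-9.22084
k=4: u−w=-4.08300, u+w=2.49700; √(b/2)=1.79165, √(2b)=3.58329; F=1.79165×(-4.083)=-7.31530, v=2.49700/3.58329=0.69684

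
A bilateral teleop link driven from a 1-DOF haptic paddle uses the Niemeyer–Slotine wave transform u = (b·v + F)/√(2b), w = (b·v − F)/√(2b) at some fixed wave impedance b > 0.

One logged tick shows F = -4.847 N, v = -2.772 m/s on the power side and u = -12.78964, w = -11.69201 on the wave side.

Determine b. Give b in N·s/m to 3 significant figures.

u + w = -24.48165;  u + w = √(2b)·v, so √(2b) = -24.48165/(-2.772) = 8.83176.
b = (√(2b))²/2 = 78.00006/2 = 39.00003.
(Check via u − w = 2F/√(2b): u − w = -1.09763, 2F/√(2b) = -1.09763.)

b = 39 N·s/m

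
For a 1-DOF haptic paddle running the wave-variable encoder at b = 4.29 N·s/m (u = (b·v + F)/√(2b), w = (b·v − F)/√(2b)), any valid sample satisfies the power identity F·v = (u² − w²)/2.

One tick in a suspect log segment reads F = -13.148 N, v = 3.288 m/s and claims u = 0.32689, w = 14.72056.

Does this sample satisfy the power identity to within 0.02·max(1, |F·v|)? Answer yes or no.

F·v = (-13.148)×3.288 = -43.2306 W.
(u² − w²)/2 = (0.1069 − 216.6949)/2 = -108.2940 W.
|Δ| = 65.0634;  2% of max(1, |F·v|) = 0.8646.

no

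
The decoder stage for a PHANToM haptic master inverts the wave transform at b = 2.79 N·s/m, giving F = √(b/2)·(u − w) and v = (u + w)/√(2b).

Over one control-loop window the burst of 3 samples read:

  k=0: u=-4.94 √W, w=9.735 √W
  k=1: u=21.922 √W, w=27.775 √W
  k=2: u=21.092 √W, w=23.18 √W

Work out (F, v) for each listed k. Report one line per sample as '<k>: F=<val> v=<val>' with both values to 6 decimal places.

k=0: u−w=-14.675000, u+w=4.795000; √(b/2)=1.181101, √(2b)=2.362202; F=1.181101×(-14.675)=-17.332660, v=4.795000/2.362202=2.029885
k=1: u−w=-5.853000, u+w=49.697000; √(b/2)=1.181101, √(2b)=2.362202; F=1.181101×(-5.853)=-6.912985, v=49.697000/2.362202=21.038418
k=2: u−w=-2.088000, u+w=44.272000; √(b/2)=1.181101, √(2b)=2.362202; F=1.181101×(-2.088)=-2.466139, v=44.272000/2.362202=18.741832

0: F=-17.332660 v=2.029885
1: F=-6.912985 v=21.038418
2: F=-2.466139 v=18.741832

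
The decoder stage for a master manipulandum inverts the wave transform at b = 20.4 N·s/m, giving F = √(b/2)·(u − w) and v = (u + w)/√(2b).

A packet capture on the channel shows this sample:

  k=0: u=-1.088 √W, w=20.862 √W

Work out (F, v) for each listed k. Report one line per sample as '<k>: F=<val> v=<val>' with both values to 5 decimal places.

0: F=-70.10268 v=3.09574

k=0: u−w=-21.95000, u+w=19.77400; √(b/2)=3.19374, √(2b)=6.38749; F=3.19374×(-21.95)=-70.10268, v=19.77400/6.38749=3.09574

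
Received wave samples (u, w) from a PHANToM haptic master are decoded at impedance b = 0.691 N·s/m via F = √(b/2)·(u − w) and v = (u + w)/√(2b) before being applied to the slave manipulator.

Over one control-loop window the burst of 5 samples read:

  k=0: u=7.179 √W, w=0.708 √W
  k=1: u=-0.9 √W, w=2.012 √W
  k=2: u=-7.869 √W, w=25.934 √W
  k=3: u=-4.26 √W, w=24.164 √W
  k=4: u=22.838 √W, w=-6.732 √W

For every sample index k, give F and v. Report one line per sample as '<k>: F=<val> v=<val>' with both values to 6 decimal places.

k=0: u−w=6.471000, u+w=7.887000; √(b/2)=0.587792, √(2b)=1.175585; F=0.587792×6.471=3.803605, v=7.887000/1.175585=6.709000
k=1: u−w=-2.912000, u+w=1.112000; √(b/2)=0.587792, √(2b)=1.175585; F=0.587792×(-2.912)=-1.711652, v=1.112000/1.175585=0.945912
k=2: u−w=-33.803000, u+w=18.065000; √(b/2)=0.587792, √(2b)=1.175585; F=0.587792×(-33.803)=-19.869149, v=18.065000/1.175585=15.366818
k=3: u−w=-28.424000, u+w=19.904000; √(b/2)=0.587792, √(2b)=1.175585; F=0.587792×(-28.424)=-16.707413, v=19.904000/1.175585=16.931145
k=4: u−w=29.570000, u+w=16.106000; √(b/2)=0.587792, √(2b)=1.175585; F=0.587792×29.57=17.381024, v=16.106000/1.175585=13.700413

0: F=3.803605 v=6.709000
1: F=-1.711652 v=0.945912
2: F=-19.869149 v=15.366818
3: F=-16.707413 v=16.931145
4: F=17.381024 v=13.700413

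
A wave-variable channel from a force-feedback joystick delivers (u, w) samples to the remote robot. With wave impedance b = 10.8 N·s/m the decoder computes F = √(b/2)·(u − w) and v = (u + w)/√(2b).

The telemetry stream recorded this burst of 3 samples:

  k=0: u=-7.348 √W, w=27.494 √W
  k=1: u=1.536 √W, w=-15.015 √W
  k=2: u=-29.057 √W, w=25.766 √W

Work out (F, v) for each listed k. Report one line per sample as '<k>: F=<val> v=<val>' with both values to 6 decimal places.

0: F=-80.965491 v=4.334729
1: F=38.461048 v=-2.900219
2: F=-127.397140 v=-0.708110

k=0: u−w=-34.842000, u+w=20.146000; √(b/2)=2.323790, √(2b)=4.647580; F=2.323790×(-34.842)=-80.965491, v=20.146000/4.647580=4.334729
k=1: u−w=16.551000, u+w=-13.479000; √(b/2)=2.323790, √(2b)=4.647580; F=2.323790×16.551=38.461048, v=-13.479000/4.647580=-2.900219
k=2: u−w=-54.823000, u+w=-3.291000; √(b/2)=2.323790, √(2b)=4.647580; F=2.323790×(-54.823)=-127.397140, v=-3.291000/4.647580=-0.708110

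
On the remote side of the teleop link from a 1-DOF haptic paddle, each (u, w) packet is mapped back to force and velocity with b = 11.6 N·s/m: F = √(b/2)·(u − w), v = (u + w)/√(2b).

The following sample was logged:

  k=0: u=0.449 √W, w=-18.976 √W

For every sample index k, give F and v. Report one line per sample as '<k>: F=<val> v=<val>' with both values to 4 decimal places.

k=0: u−w=19.4250, u+w=-18.5270; √(b/2)=2.4083, √(2b)=4.8166; F=2.4083×19.425=46.7816, v=-18.5270/4.8166=-3.8465

0: F=46.7816 v=-3.8465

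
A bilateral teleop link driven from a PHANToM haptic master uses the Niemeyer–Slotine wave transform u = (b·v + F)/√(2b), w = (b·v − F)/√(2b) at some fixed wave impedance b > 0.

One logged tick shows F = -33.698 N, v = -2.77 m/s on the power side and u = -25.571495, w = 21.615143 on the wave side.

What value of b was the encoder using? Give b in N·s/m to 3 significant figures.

u + w = -3.956352;  u + w = √(2b)·v, so √(2b) = -3.956352/(-2.77) = 1.428286.
b = (√(2b))²/2 = 2.040001/2 = 1.020000.
(Check via u − w = 2F/√(2b): u − w = -47.186638, 2F/√(2b) = -47.186631.)

b = 1.02 N·s/m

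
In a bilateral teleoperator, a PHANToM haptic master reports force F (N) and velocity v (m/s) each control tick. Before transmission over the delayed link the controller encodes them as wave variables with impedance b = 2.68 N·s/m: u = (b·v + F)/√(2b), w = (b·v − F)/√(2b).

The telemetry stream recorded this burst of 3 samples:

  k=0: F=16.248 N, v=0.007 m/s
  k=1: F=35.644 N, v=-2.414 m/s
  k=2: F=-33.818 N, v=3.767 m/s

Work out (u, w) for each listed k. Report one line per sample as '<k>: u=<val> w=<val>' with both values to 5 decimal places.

k=0: b·v=2.68×0.007=0.01876; √(2b)=2.31517; u=(0.01876+16.248)/2.31517=7.02617, w=(0.01876−16.248)/2.31517=-7.00996
k=1: b·v=2.68×(-2.414)=-6.46952; √(2b)=2.31517; u=(-6.46952+35.644)/2.31517=12.60146, w=(-6.46952−35.644)/2.31517=-18.19027
k=2: b·v=2.68×3.767=10.09556; √(2b)=2.31517; u=(10.09556+(-33.818))/2.31517=-10.24653, w=(10.09556−(-33.818))/2.31517=18.96777

0: u=7.02617 w=-7.00996
1: u=12.60146 w=-18.19027
2: u=-10.24653 w=18.96777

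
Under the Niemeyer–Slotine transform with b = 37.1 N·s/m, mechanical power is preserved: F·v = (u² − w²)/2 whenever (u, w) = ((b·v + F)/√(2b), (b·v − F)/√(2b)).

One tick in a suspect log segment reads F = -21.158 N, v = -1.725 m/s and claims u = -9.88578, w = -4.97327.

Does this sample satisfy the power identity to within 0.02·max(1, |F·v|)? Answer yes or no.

F·v = (-21.158)×(-1.725) = 36.49755 W.
(u² − w²)/2 = (97.72865 − 24.73341)/2 = 36.49762 W.
|Δ| = 0.00007;  2% of max(1, |F·v|) = 0.72995.

yes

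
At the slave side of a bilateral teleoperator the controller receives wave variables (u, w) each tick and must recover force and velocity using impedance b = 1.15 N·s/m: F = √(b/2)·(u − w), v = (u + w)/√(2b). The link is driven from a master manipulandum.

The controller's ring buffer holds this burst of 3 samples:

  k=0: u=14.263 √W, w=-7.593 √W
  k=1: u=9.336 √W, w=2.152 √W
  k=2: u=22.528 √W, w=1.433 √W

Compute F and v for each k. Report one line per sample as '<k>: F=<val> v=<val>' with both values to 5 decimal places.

k=0: u−w=21.85600, u+w=6.67000; √(b/2)=0.75829, √(2b)=1.51658; F=0.75829×21.856=16.57313, v=6.67000/1.51658=4.39807
k=1: u−w=7.18400, u+w=11.48800; √(b/2)=0.75829, √(2b)=1.51658; F=0.75829×7.184=5.44754, v=11.48800/1.51658=7.57496
k=2: u−w=21.09500, u+w=23.96100; √(b/2)=0.75829, √(2b)=1.51658; F=0.75829×21.095=15.99608, v=23.96100/1.51658=15.79942

0: F=16.57313 v=4.39807
1: F=5.44754 v=7.57496
2: F=15.99608 v=15.79942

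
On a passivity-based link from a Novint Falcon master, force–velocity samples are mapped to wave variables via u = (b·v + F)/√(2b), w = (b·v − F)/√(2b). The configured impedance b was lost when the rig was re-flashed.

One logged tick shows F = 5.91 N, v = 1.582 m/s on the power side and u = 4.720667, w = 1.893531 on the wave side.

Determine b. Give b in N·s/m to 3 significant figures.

b = 8.74 N·s/m

u + w = 6.614198;  u + w = √(2b)·v, so √(2b) = 6.614198/1.582 = 4.180909.
b = (√(2b))²/2 = 17.480000/2 = 8.740000.
(Check via u − w = 2F/√(2b): u − w = 2.827136, 2F/√(2b) = 2.827136.)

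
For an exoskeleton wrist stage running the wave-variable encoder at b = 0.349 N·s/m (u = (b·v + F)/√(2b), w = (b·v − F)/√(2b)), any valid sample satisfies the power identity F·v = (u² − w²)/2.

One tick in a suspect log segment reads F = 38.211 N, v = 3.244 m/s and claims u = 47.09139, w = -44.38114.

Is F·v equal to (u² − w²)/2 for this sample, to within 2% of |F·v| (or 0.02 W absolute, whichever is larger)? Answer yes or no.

yes

F·v = 38.211×3.244 = 123.9565 W.
(u² − w²)/2 = (2217.5990 − 1969.6856)/2 = 123.9567 W.
|Δ| = 0.0002;  2% of max(1, |F·v|) = 2.4791.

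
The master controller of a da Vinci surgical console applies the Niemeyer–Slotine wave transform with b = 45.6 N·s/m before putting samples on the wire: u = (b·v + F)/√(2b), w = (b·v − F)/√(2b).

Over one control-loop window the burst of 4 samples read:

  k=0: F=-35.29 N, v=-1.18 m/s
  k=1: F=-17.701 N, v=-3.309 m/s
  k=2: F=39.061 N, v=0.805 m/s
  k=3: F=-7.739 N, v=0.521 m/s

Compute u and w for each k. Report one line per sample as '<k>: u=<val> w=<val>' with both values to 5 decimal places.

k=0: b·v=45.6×(-1.18)=-53.80800; √(2b)=9.54987; u=(-53.80800+(-35.29))/9.54987=-9.32976, w=(-53.80800−(-35.29))/9.54987=-1.93908
k=1: b·v=45.6×(-3.309)=-150.89040; √(2b)=9.54987; u=(-150.89040+(-17.701))/9.54987=-17.65379, w=(-150.89040−(-17.701))/9.54987=-13.94673
k=2: b·v=45.6×0.805=36.70800; √(2b)=9.54987; u=(36.70800+39.061)/9.54987=7.93404, w=(36.70800−39.061)/9.54987=-0.24639
k=3: b·v=45.6×0.521=23.75760; √(2b)=9.54987; u=(23.75760+(-7.739))/9.54987=1.67736, w=(23.75760−(-7.739))/9.54987=3.29812

0: u=-9.32976 w=-1.93908
1: u=-17.65379 w=-13.94673
2: u=7.93404 w=-0.24639
3: u=1.67736 w=3.29812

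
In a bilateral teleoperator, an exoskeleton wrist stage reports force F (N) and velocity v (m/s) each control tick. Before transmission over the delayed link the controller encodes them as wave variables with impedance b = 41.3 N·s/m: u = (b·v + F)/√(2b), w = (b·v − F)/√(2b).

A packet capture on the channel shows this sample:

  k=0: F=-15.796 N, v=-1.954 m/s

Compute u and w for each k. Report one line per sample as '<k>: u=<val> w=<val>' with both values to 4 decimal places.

0: u=-10.6174 w=-7.1414

k=0: b·v=41.3×(-1.954)=-80.7002; √(2b)=9.0885; u=(-80.7002+(-15.796))/9.0885=-10.6174, w=(-80.7002−(-15.796))/9.0885=-7.1414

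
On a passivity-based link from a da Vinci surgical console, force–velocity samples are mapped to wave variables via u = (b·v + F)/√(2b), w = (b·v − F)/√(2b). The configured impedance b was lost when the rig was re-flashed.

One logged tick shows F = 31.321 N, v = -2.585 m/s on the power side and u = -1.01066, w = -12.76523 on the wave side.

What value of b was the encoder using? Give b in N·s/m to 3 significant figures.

u + w = -13.7759;  u + w = √(2b)·v, so √(2b) = -13.7759/(-2.585) = 5.3292.
b = (√(2b))²/2 = 28.4000/2 = 14.2000.
(Check via u − w = 2F/√(2b): u − w = 11.7546, 2F/√(2b) = 11.7546.)

b = 14.2 N·s/m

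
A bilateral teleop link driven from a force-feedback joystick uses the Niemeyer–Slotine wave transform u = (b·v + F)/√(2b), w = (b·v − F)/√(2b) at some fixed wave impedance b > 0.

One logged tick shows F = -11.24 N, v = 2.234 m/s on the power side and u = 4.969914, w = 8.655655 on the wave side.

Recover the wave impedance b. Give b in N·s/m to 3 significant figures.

b = 18.6 N·s/m

u + w = 13.625569;  u + w = √(2b)·v, so √(2b) = 13.625569/2.234 = 6.099180.
b = (√(2b))²/2 = 37.200001/2 = 18.600001.
(Check via u − w = 2F/√(2b): u − w = -3.685741, 2F/√(2b) = -3.685741.)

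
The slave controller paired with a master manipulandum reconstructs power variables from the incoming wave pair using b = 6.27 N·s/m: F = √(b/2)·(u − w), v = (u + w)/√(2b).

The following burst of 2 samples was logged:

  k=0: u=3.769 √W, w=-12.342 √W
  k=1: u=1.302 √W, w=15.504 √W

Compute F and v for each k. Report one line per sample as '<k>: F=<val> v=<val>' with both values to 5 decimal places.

0: F=28.52603 v=-2.42094
1: F=-25.14596 v=4.74587

k=0: u−w=16.11100, u+w=-8.57300; √(b/2)=1.77059, √(2b)=3.54119; F=1.77059×16.111=28.52603, v=-8.57300/3.54119=-2.42094
k=1: u−w=-14.20200, u+w=16.80600; √(b/2)=1.77059, √(2b)=3.54119; F=1.77059×(-14.202)=-25.14596, v=16.80600/3.54119=4.74587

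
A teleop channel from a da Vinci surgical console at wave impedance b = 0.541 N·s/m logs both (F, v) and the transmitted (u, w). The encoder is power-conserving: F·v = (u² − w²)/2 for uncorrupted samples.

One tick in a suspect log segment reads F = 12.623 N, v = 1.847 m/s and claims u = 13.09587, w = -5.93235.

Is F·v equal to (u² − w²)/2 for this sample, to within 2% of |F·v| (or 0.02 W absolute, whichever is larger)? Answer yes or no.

no

F·v = 12.623×1.847 = 23.3147 W.
(u² − w²)/2 = (171.5018 − 35.1928)/2 = 68.1545 W.
|Δ| = 44.8398;  2% of max(1, |F·v|) = 0.4663.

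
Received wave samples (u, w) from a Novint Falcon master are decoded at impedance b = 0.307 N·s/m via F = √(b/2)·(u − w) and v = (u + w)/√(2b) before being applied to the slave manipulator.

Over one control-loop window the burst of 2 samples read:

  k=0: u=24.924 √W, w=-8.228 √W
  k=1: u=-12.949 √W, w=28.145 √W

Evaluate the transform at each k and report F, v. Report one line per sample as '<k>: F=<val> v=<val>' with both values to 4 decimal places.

k=0: u−w=33.1520, u+w=16.6960; √(b/2)=0.3918, √(2b)=0.7836; F=0.3918×33.152=12.9886, v=16.6960/0.7836=21.3073
k=1: u−w=-41.0940, u+w=15.1960; √(b/2)=0.3918, √(2b)=0.7836; F=0.3918×(-41.094)=-16.1002, v=15.1960/0.7836=19.3930

0: F=12.9886 v=21.3073
1: F=-16.1002 v=19.3930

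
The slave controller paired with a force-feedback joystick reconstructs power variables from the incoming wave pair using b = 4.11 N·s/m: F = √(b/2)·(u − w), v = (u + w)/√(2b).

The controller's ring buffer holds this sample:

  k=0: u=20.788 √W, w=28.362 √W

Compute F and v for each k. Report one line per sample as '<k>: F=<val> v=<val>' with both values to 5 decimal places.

k=0: u−w=-7.57400, u+w=49.15000; √(b/2)=1.43353, √(2b)=2.86705; F=1.43353×(-7.574)=-10.85753, v=49.15000/2.86705=17.14303

0: F=-10.85753 v=17.14303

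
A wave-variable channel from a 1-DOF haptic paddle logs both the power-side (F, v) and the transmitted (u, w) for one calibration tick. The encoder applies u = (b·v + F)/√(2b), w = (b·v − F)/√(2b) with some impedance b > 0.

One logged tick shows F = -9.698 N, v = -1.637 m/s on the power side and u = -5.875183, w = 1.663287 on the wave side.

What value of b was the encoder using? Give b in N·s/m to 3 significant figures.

u + w = -4.211896;  u + w = √(2b)·v, so √(2b) = -4.211896/(-1.637) = 2.572936.
b = (√(2b))²/2 = 6.619999/2 = 3.309999.
(Check via u − w = 2F/√(2b): u − w = -7.538470, 2F/√(2b) = -7.538470.)

b = 3.31 N·s/m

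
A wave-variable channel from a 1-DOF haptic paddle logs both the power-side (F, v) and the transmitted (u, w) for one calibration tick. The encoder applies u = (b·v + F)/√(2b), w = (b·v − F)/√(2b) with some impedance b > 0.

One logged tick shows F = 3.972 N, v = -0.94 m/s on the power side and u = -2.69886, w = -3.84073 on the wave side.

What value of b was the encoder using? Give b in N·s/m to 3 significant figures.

b = 24.2 N·s/m

u + w = -6.539590;  u + w = √(2b)·v, so √(2b) = -6.539590/(-0.94) = 6.957011.
b = (√(2b))²/2 = 48.399997/2 = 24.199999.
(Check via u − w = 2F/√(2b): u − w = 1.141870, 2F/√(2b) = 1.141870.)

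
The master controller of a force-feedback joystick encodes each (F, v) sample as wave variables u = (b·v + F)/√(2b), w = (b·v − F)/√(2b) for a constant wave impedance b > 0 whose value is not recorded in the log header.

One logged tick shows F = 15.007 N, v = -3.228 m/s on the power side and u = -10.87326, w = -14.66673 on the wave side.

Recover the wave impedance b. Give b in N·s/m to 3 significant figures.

u + w = -25.5400;  u + w = √(2b)·v, so √(2b) = -25.5400/(-3.228) = 7.9120.
b = (√(2b))²/2 = 62.6000/2 = 31.3000.
(Check via u − w = 2F/√(2b): u − w = 3.7935, 2F/√(2b) = 3.7935.)

b = 31.3 N·s/m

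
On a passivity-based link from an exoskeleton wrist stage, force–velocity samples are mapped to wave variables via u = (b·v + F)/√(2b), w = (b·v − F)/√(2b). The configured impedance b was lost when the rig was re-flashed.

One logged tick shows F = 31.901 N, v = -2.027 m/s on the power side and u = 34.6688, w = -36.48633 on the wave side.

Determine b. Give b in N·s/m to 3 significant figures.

b = 0.402 N·s/m

u + w = -1.81753;  u + w = √(2b)·v, so √(2b) = -1.81753/(-2.027) = 0.89666.
b = (√(2b))²/2 = 0.80400/2 = 0.40200.
(Check via u − w = 2F/√(2b): u − w = 71.15513, 2F/√(2b) = 71.15517.)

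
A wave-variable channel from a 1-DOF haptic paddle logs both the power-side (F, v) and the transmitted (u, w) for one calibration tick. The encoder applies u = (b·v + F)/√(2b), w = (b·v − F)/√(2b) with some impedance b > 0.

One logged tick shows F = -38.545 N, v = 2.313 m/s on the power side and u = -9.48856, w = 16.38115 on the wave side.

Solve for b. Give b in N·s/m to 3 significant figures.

u + w = 6.89259;  u + w = √(2b)·v, so √(2b) = 6.89259/2.313 = 2.97994.
b = (√(2b))²/2 = 8.88001/2 = 4.44001.
(Check via u − w = 2F/√(2b): u − w = -25.86971, 2F/√(2b) = -25.86969.)

b = 4.44 N·s/m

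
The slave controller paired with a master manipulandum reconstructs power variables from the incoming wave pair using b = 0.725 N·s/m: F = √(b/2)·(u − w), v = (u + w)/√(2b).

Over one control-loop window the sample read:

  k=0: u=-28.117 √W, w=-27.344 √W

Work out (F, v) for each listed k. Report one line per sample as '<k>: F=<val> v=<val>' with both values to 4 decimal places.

0: F=-0.4654 v=-46.0579

k=0: u−w=-0.7730, u+w=-55.4610; √(b/2)=0.6021, √(2b)=1.2042; F=0.6021×(-0.773)=-0.4654, v=-55.4610/1.2042=-46.0579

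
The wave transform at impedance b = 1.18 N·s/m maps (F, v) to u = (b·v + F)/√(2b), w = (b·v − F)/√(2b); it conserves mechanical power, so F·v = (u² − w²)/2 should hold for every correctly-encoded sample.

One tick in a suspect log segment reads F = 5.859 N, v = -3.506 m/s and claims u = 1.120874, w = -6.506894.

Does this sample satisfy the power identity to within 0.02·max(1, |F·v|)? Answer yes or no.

F·v = 5.859×(-3.506) = -20.541654 W.
(u² − w²)/2 = (1.256359 − 42.339670)/2 = -20.541656 W.
|Δ| = 0.000002;  2% of max(1, |F·v|) = 0.410833.

yes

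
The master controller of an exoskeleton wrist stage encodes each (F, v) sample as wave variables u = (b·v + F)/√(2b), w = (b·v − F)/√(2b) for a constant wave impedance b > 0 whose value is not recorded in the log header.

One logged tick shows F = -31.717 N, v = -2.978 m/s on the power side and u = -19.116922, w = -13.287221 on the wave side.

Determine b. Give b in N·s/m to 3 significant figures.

u + w = -32.404143;  u + w = √(2b)·v, so √(2b) = -32.404143/(-2.978) = 10.881176.
b = (√(2b))²/2 = 118.399998/2 = 59.199999.
(Check via u − w = 2F/√(2b): u − w = -5.829701, 2F/√(2b) = -5.829701.)

b = 59.2 N·s/m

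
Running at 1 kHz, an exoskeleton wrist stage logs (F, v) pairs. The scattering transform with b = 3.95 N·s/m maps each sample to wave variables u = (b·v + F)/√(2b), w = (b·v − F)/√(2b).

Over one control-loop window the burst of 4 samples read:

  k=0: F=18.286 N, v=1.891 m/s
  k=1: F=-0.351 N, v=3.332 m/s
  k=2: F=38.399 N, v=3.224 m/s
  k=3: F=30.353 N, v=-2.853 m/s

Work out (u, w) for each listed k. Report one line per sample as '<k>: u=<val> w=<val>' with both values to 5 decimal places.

0: u=9.16338 w=-3.84836
1: u=4.55774 w=4.80750
2: u=18.19259 w=-9.13091
3: u=6.78966 w=-14.80857

k=0: b·v=3.95×1.891=7.46945; √(2b)=2.81069; u=(7.46945+18.286)/2.81069=9.16338, w=(7.46945−18.286)/2.81069=-3.84836
k=1: b·v=3.95×3.332=13.16140; √(2b)=2.81069; u=(13.16140+(-0.351))/2.81069=4.55774, w=(13.16140−(-0.351))/2.81069=4.80750
k=2: b·v=3.95×3.224=12.73480; √(2b)=2.81069; u=(12.73480+38.399)/2.81069=18.19259, w=(12.73480−38.399)/2.81069=-9.13091
k=3: b·v=3.95×(-2.853)=-11.26935; √(2b)=2.81069; u=(-11.26935+30.353)/2.81069=6.78966, w=(-11.26935−30.353)/2.81069=-14.80857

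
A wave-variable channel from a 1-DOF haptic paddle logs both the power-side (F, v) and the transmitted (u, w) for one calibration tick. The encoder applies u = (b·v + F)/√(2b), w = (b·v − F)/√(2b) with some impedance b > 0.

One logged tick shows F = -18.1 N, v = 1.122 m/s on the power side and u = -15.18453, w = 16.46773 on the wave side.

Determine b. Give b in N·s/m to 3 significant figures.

u + w = 1.28320;  u + w = √(2b)·v, so √(2b) = 1.28320/1.122 = 1.14367.
b = (√(2b))²/2 = 1.30799/2 = 0.65399.
(Check via u − w = 2F/√(2b): u − w = -31.65226, 2F/√(2b) = -31.65243.)

b = 0.654 N·s/m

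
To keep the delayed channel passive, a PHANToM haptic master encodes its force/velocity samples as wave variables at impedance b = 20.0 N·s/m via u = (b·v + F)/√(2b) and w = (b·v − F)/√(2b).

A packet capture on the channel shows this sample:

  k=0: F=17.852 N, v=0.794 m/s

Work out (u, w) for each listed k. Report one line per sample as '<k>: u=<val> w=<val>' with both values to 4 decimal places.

0: u=5.3335 w=-0.3118

k=0: b·v=20.0×0.794=15.8800; √(2b)=6.3246; u=(15.8800+17.852)/6.3246=5.3335, w=(15.8800−17.852)/6.3246=-0.3118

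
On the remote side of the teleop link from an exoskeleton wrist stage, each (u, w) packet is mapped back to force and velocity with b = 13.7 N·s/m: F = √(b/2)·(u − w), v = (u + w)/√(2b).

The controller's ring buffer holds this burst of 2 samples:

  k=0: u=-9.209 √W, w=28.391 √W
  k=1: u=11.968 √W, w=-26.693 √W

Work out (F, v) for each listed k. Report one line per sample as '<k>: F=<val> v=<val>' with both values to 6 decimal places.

0: F=-98.408618 v=3.664533
1: F=101.185520 v=-2.813067

k=0: u−w=-37.600000, u+w=19.182000; √(b/2)=2.617250, √(2b)=5.234501; F=2.617250×(-37.6)=-98.408618, v=19.182000/5.234501=3.664533
k=1: u−w=38.661000, u+w=-14.725000; √(b/2)=2.617250, √(2b)=5.234501; F=2.617250×38.661=101.185520, v=-14.725000/5.234501=-2.813067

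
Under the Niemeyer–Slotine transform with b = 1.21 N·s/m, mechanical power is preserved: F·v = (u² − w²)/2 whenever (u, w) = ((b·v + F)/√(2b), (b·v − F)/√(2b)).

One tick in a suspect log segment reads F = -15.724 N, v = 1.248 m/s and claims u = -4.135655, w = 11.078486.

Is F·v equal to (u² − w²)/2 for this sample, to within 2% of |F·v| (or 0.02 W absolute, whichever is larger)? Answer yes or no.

F·v = (-15.724)×1.248 = -19.623552 W.
(u² − w²)/2 = (17.103642 − 122.732852)/2 = -52.814605 W.
|Δ| = 33.191053;  2% of max(1, |F·v|) = 0.392471.

no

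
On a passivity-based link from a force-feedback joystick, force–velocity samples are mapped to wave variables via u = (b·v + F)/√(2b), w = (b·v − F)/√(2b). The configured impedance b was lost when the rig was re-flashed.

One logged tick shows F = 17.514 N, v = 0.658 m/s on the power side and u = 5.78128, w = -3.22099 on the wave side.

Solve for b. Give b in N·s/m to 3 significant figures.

u + w = 2.56029;  u + w = √(2b)·v, so √(2b) = 2.56029/0.658 = 3.89102.
b = (√(2b))²/2 = 15.14002/2 = 7.57001.
(Check via u − w = 2F/√(2b): u − w = 9.00227, 2F/√(2b) = 9.00227.)

b = 7.57 N·s/m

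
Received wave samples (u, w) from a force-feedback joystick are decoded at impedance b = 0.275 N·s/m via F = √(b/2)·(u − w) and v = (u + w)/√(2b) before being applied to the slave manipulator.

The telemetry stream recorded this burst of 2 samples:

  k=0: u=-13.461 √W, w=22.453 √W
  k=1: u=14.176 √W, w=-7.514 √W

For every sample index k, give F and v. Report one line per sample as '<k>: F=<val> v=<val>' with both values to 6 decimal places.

k=0: u−w=-35.914000, u+w=8.992000; √(b/2)=0.370810, √(2b)=0.741620; F=0.370810×(-35.914)=-13.317268, v=8.992000/0.741620=12.124810
k=1: u−w=21.690000, u+w=6.662000; √(b/2)=0.370810, √(2b)=0.741620; F=0.370810×21.69=8.042867, v=6.662000/0.741620=8.983039

0: F=-13.317268 v=12.124810
1: F=8.042867 v=8.983039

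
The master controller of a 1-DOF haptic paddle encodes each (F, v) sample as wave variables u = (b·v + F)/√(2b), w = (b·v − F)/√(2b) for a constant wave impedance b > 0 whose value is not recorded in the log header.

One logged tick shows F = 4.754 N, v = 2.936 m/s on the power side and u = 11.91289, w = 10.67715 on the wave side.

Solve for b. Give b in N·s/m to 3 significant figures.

u + w = 22.5900;  u + w = √(2b)·v, so √(2b) = 22.5900/2.936 = 7.6942.
b = (√(2b))²/2 = 59.2000/2 = 29.6000.
(Check via u − w = 2F/√(2b): u − w = 1.2357, 2F/√(2b) = 1.2357.)

b = 29.6 N·s/m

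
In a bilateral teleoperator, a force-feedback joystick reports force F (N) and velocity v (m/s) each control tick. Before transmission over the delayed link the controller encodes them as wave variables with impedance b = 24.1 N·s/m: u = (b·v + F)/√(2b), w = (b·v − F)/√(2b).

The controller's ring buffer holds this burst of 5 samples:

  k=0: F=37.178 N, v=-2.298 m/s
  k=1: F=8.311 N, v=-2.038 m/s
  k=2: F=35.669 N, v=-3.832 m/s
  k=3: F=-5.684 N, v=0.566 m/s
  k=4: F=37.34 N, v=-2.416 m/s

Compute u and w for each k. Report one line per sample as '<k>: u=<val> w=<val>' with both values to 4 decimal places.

0: u=-2.6220 w=-13.3321
1: u=-5.8774 w=-8.2716
2: u=-8.1644 w=-18.4397
3: u=1.1461 w=2.7835
4: u=-3.0083 w=-13.7651

k=0: b·v=24.1×(-2.298)=-55.3818; √(2b)=6.9426; u=(-55.3818+37.178)/6.9426=-2.6220, w=(-55.3818−37.178)/6.9426=-13.3321
k=1: b·v=24.1×(-2.038)=-49.1158; √(2b)=6.9426; u=(-49.1158+8.311)/6.9426=-5.8774, w=(-49.1158−8.311)/6.9426=-8.2716
k=2: b·v=24.1×(-3.832)=-92.3512; √(2b)=6.9426; u=(-92.3512+35.669)/6.9426=-8.1644, w=(-92.3512−35.669)/6.9426=-18.4397
k=3: b·v=24.1×0.566=13.6406; √(2b)=6.9426; u=(13.6406+(-5.684))/6.9426=1.1461, w=(13.6406−(-5.684))/6.9426=2.7835
k=4: b·v=24.1×(-2.416)=-58.2256; √(2b)=6.9426; u=(-58.2256+37.34)/6.9426=-3.0083, w=(-58.2256−37.34)/6.9426=-13.7651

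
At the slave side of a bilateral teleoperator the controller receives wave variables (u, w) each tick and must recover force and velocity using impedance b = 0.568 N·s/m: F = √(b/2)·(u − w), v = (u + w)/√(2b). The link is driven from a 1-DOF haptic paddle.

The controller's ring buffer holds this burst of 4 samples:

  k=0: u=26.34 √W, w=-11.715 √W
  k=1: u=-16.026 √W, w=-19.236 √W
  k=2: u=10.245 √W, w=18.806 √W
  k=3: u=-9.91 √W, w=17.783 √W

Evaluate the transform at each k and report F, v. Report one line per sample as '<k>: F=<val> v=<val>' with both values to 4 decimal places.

k=0: u−w=38.0550, u+w=14.6250; √(b/2)=0.5329, √(2b)=1.0658; F=0.5329×38.055=20.2801, v=14.6250/1.0658=13.7217
k=1: u−w=3.2100, u+w=-35.2620; √(b/2)=0.5329, √(2b)=1.0658; F=0.5329×3.21=1.7107, v=-35.2620/1.0658=-33.0840
k=2: u−w=-8.5610, u+w=29.0510; √(b/2)=0.5329, √(2b)=1.0658; F=0.5329×(-8.561)=-4.5623, v=29.0510/1.0658=27.2566
k=3: u−w=-27.6930, u+w=7.8730; √(b/2)=0.5329, √(2b)=1.0658; F=0.5329×(-27.693)=-14.7581, v=7.8730/1.0658=7.3867

0: F=20.2801 v=13.7217
1: F=1.7107 v=-33.0840
2: F=-4.5623 v=27.2566
3: F=-14.7581 v=7.3867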